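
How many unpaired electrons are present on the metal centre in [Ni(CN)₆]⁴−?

2 unpaired electrons

Summing ligand charges against the −4 overall charge gives an oxidation state of +2 for nickel.
Group 10 minus oxidation state 2 gives a d⁸ configuration.
In an octahedral field the d⁸ configuration is t₂g⁶e_g² (only one arrangement possible), giving 2 unpaired electrons.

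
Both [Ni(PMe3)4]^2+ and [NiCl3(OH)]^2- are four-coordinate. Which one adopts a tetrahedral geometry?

For [Ni(PMe3)4]^2+: Trimethylphosphine is neutral; balancing the +2 overall charge requires Ni(II). Nickel is a group-10 element; Ni(II) is therefore d⁸. Trimethylphosphine is a strong-field ligand (high in the spectrochemical series). A 3d d⁸ ion with strong-field ligands gains enough CFSE to favour square planar over tetrahedral. → square planar.
For [NiCl3(OH)]^2-: Each chloride is −1; each hydroxide is −1; balancing the −2 overall charge requires Ni(II). Ni sits in group 10, so the d-electron count is 10 − 2 = 8. Chloride and hydroxide are weak-field ligands. With weak-field ligands the CFSE gain from square planar is small, so a 3d d⁸ ion takes the sterically preferred tetrahedral geometry. → tetrahedral.

[NiCl3(OH)]^2-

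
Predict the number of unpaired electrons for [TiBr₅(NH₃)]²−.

Each bromide is −1; ammonia is neutral; balancing the −2 overall charge requires Ti(III).
Titanium is a group-4 element; Ti(III) is therefore d¹.
In an octahedral field the d¹ configuration is t₂g¹e_g⁰ (only one arrangement possible), giving 1 unpaired electron.

1 unpaired electron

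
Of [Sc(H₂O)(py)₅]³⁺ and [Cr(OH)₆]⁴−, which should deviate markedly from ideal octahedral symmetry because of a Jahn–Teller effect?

[Sc(H₂O)(py)₅]³⁺: Summing ligand charges against the +3 overall charge gives an oxidation state of +3 for scandium. Group 3 minus oxidation state 3 gives a d⁰ configuration. The d⁰ configuration leaves the e_g set evenly filled (or empty) — no strong Jahn–Teller driving force.
[Cr(OH)₆]⁴−: Each hydroxide is −1; balancing the −4 overall charge requires Cr(II). Group 6 minus oxidation state 2 gives a d⁴ configuration. Hydroxide is a weak-field ligand for a first-row metal, so the complex is high-spin. The t₂g³e_g¹ (high-spin) configuration has an unevenly filled e_g set; the Jahn–Teller theorem predicts a tetragonal distortion (typically axial elongation) to lift the degeneracy.

[Cr(OH)₆]⁴−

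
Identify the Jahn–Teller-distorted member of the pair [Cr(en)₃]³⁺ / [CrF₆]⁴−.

[Cr(en)₃]³⁺: Summing ligand charges against the +3 overall charge gives an oxidation state of +3 for chromium. Group 6 minus oxidation state 3 gives a d³ configuration. The d³ configuration leaves the e_g set evenly filled (or empty) — no strong Jahn–Teller driving force.
[CrF₆]⁴−: Ligand charges: each fluoride is −1. With an overall charge of −4 the chromium centre must be in the +2 oxidation state. Cr sits in group 6, so the d-electron count is 6 − 2 = 4. Fluoride is a weak-field ligand for a first-row metal, so the complex is high-spin. The t₂g³e_g¹ (high-spin) configuration has an unevenly filled e_g set; the Jahn–Teller theorem predicts a tetragonal distortion (typically axial elongation) to lift the degeneracy.

[CrF₆]⁴−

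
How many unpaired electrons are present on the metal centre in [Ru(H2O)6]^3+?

1

Summing ligand charges against the +3 overall charge gives an oxidation state of +3 for ruthenium.
Ru sits in group 8, so the d-electron count is 8 − 3 = 5.
The spin state decides the count: a 4d ion has a large Δₒ and is invariably low-spin.
An octahedral low-spin d⁵ ion is t₂g⁵e_g⁰, giving 1 unpaired electron.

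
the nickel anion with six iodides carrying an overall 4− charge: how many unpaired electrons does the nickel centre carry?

2

Each iodide is −1; balancing the −4 overall charge requires Ni(II).
Nickel is a group-10 element; Ni(II) is therefore d⁸.
In an octahedral field the d⁸ configuration is t₂g⁶e_g² (only one arrangement possible), giving 2 unpaired electrons.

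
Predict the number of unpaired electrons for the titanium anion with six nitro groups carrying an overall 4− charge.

2 unpaired electrons

Ligand charges: each nitro (N-bound nitrite) is −1. With an overall charge of −4 the titanium centre must be in the +2 oxidation state.
Group 4 minus oxidation state 2 gives a d² configuration.
In an octahedral field the d² configuration is t₂g²e_g⁰ (only one arrangement possible), giving 2 unpaired electrons.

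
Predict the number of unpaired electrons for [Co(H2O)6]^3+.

Water is neutral; balancing the +3 overall charge requires Co(III).
Co sits in group 9, so the d-electron count is 9 − 3 = 6.
The spin state decides the count: Co(III) has an exceptionally large octahedral splitting and is low-spin with essentially every ligand except fluoride.
An octahedral low-spin d⁶ ion is t₂g⁶e_g⁰, giving 0 unpaired electrons.

0 unpaired electrons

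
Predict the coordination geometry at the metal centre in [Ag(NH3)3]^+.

Ammonia is neutral; balancing the +1 overall charge requires Ag(I).
Group 11 minus oxidation state 1 gives a d¹⁰ configuration.
With 3 monodentate ligands the coordination number is 3.
Three ligands around a d¹⁰ centre minimise repulsion in a trigonal-planar arrangement.

trigonal planar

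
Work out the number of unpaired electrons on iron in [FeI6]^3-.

Ligand charges: each iodide is −1. With an overall charge of −3 the iron centre must be in the +3 oxidation state.
Iron is a group-8 element; Fe(III) is therefore d⁵.
The spin state decides the count: Iodide is a weak-field ligand for a first-row metal, so the complex is high-spin.
An octahedral high-spin d⁵ ion is t₂g³e_g², giving 5 unpaired electrons.

5 unpaired electrons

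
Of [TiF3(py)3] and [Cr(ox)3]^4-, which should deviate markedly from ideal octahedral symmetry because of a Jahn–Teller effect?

[TiF3(py)3]: Ligand charges: each fluoride is −1; pyridine is neutral. With an overall charge of 0 the titanium centre must be in the +3 oxidation state. Ti sits in group 4, so the d-electron count is 4 − 3 = 1. The d¹ configuration leaves the e_g set evenly filled (or empty) — no strong Jahn–Teller driving force.
[Cr(ox)3]^4-: Ligand charges: each oxalate is −2. With an overall charge of −4 the chromium centre must be in the +2 oxidation state. Chromium is a group-6 element; Cr(II) is therefore d⁴. Oxalate is a weak-field ligand for a first-row metal, so the complex is high-spin. The t₂g³e_g¹ (high-spin) configuration has an unevenly filled e_g set; the Jahn–Teller theorem predicts a tetragonal distortion (typically axial elongation) to lift the degeneracy.

[Cr(ox)3]^4-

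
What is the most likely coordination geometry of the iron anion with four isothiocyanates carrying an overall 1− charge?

Ligand charges: each isothiocyanate is −1. With an overall charge of −1 the iron centre must be in the +3 oxidation state.
Iron is a group-8 element; Fe(III) is therefore d⁵.
Coordination number: 4.
Isothiocyanate is a weak-field ligand.
A high-spin d⁵ ion has zero CFSE in either geometry, so four ligands adopt the sterically favoured tetrahedral geometry.

tetrahedral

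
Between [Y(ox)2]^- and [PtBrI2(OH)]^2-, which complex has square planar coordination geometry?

For [Y(ox)2]^-: Summing ligand charges against the −1 overall charge gives an oxidation state of +3 for yttrium. Yttrium is a group-3 element; Y(III) is therefore d⁰. A d⁰ ion has no crystal-field stabilisation preference between square planar and tetrahedral, so four ligands adopt the sterically favoured tetrahedral geometry. → tetrahedral.
For [PtBrI2(OH)]^2-: Ligand charges: each bromide is −1; each iodide is −1; each hydroxide is −1. With an overall charge of −2 the platinum centre must be in the +2 oxidation state. Group 10 minus oxidation state 2 gives a d⁸ configuration. A 5d d⁸ ion has a large crystal-field splitting; square planar leaves the high-energy d_{x²−y²} orbital empty and maximises CFSE. → square planar.

[PtBrI2(OH)]^2-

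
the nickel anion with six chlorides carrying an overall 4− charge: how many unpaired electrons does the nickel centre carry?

2

Summing ligand charges against the −4 overall charge gives an oxidation state of +2 for nickel.
Nickel is a group-10 element; Ni(II) is therefore d⁸.
In an octahedral field the d⁸ configuration is t₂g⁶e_g² (only one arrangement possible), giving 2 unpaired electrons.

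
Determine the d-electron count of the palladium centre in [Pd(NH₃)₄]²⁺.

Summing ligand charges against the +2 overall charge gives an oxidation state of +2 for palladium.
Pd sits in group 10, so the d-electron count is 10 − 2 = 8.

d⁸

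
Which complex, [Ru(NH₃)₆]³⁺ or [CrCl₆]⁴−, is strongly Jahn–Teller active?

[CrCl₆]⁴−

[Ru(NH₃)₆]³⁺: Ammonia is neutral; balancing the +3 overall charge requires Ru(III). Group 8 minus oxidation state 3 gives a d⁵ configuration. A 4d ion has a large Δₒ and is invariably low-spin. The d⁵ configuration leaves the e_g set evenly filled (or empty) — no strong Jahn–Teller driving force.
[CrCl₆]⁴−: Each chloride is −1; balancing the −4 overall charge requires Cr(II). Chromium is a group-6 element; Cr(II) is therefore d⁴. Chloride is a weak-field ligand for a first-row metal, so the complex is high-spin. The t₂g³e_g¹ (high-spin) configuration has an unevenly filled e_g set; the Jahn–Teller theorem predicts a tetragonal distortion (typically axial elongation) to lift the degeneracy.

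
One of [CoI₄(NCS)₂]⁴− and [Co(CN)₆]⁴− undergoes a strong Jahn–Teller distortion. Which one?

[Co(CN)₆]⁴−

[CoI₄(NCS)₂]⁴−: Each iodide is −1; each isothiocyanate is −1; balancing the −4 overall charge requires Co(II). Cobalt is a group-9 element; Co(II) is therefore d⁷. Iodide and isothiocyanate are weak-field ligands for a first-row metal, so the complex is high-spin. The d⁷ configuration leaves the e_g set evenly filled (or empty) — no strong Jahn–Teller driving force.
[Co(CN)₆]⁴−: Each cyanide is −1; balancing the −4 overall charge requires Co(II). Co sits in group 9, so the d-electron count is 9 − 2 = 7. Cyanide is a strong-field ligand (high in the spectrochemical series) for a first-row metal, so the complex is low-spin. The t₂g⁶e_g¹ (low-spin) configuration has an unevenly filled e_g set; the Jahn–Teller theorem predicts a tetragonal distortion (typically axial elongation) to lift the degeneracy.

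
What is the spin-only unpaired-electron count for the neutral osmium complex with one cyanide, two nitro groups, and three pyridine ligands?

Summing ligand charges against the 0 overall charge gives an oxidation state of +3 for osmium.
Os sits in group 8, so the d-electron count is 8 − 3 = 5.
The spin state decides the count: a 5d ion has a large Δₒ and is invariably low-spin.
An octahedral low-spin d⁵ ion is t₂g⁵e_g⁰, giving 1 unpaired electron.

1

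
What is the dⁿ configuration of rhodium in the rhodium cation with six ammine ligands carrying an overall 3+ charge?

Summing ligand charges against the +3 overall charge gives an oxidation state of +3 for rhodium.
Rhodium is a group-9 element; Rh(III) is therefore d⁶.

d6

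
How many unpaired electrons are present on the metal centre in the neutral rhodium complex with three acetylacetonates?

Summing ligand charges against the 0 overall charge gives an oxidation state of +3 for rhodium.
Rhodium is a group-9 element; Rh(III) is therefore d⁶.
Counting donor atoms: 3×acetylacetonate (bidentate) → 6 donors. Coordination number = 6.
The spin state decides the count: a 4d ion has a large Δₒ and is invariably low-spin.
An octahedral low-spin d⁶ ion is t₂g⁶e_g⁰, giving 0 unpaired electrons.

0 unpaired electrons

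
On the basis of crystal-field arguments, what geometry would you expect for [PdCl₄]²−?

Summing ligand charges against the −2 overall charge gives an oxidation state of +2 for palladium.
Palladium is a group-10 element; Pd(II) is therefore d⁸.
With 4 monodentate ligands the coordination number is 4.
A 4d d⁸ ion has a large crystal-field splitting; square planar leaves the high-energy d_{x²−y²} orbital empty and maximises CFSE.

square planar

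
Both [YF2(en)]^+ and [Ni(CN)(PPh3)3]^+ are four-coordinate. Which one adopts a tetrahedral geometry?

For [YF2(en)]^+: Each fluoride is −1; ethylenediamine is neutral; balancing the +1 overall charge requires Y(III). Yttrium is a group-3 element; Y(III) is therefore d⁰. A d⁰ ion has no crystal-field stabilisation preference between square planar and tetrahedral, so four ligands adopt the sterically favoured tetrahedral geometry. → tetrahedral.
For [Ni(CN)(PPh3)3]^+: Summing ligand charges against the +1 overall charge gives an oxidation state of +2 for nickel. Ni sits in group 10, so the d-electron count is 10 − 2 = 8. Cyanide and triphenylphosphine are strong-field ligands (high in the spectrochemical series). A 3d d⁸ ion with strong-field ligands gains enough CFSE to favour square planar over tetrahedral. → square planar.

[YF2(en)]^+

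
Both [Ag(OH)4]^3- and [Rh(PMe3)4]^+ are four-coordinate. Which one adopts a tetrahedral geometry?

For [Ag(OH)4]^3-: Ligand charges: each hydroxide is −1. With an overall charge of −3 the silver centre must be in the +1 oxidation state. Silver is a group-11 element; Ag(I) is therefore d¹⁰. A d¹⁰ ion has no crystal-field stabilisation preference between square planar and tetrahedral, so four ligands adopt the sterically favoured tetrahedral geometry. → tetrahedral.
For [Rh(PMe3)4]^+: Ligand charges: trimethylphosphine is neutral. With an overall charge of +1 the rhodium centre must be in the +1 oxidation state. Rhodium is a group-9 element; Rh(I) is therefore d⁸. A 4d d⁸ ion has a large crystal-field splitting; square planar leaves the high-energy d_{x²−y²} orbital empty and maximises CFSE. → square planar.

[Ag(OH)4]^3-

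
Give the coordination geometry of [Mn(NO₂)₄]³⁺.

Ligand charges: each nitro (N-bound nitrite) is −1. With an overall charge of +3 the manganese centre must be in the +7 oxidation state.
Manganese is a group-7 element; Mn(VII) is therefore d⁰.
With 4 monodentate ligands the coordination number is 4.
A d⁰ ion has no crystal-field stabilisation preference between square planar and tetrahedral, so four ligands adopt the sterically favoured tetrahedral geometry.

tetrahedral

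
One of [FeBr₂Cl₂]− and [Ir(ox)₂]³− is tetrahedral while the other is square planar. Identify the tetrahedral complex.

For [FeBr₂Cl₂]−: Each bromide is −1; each chloride is −1; balancing the −1 overall charge requires Fe(III). Group 8 minus oxidation state 3 gives a d⁵ configuration. A high-spin d⁵ ion has zero CFSE in either geometry, so four ligands adopt the sterically favoured tetrahedral geometry. → tetrahedral.
For [Ir(ox)₂]³−: Ligand charges: each oxalate is −2. With an overall charge of −3 the iridium centre must be in the +1 oxidation state. Group 9 minus oxidation state 1 gives a d⁸ configuration. A 5d d⁸ ion has a large crystal-field splitting; square planar leaves the high-energy d_{x²−y²} orbital empty and maximises CFSE. → square planar.

[FeBr₂Cl₂]−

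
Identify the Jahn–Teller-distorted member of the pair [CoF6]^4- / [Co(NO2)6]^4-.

[Co(NO2)6]^4-

[CoF6]^4-: Ligand charges: each fluoride is −1. With an overall charge of −4 the cobalt centre must be in the +2 oxidation state. Cobalt is a group-9 element; Co(II) is therefore d⁷. Fluoride is a weak-field ligand for a first-row metal, so the complex is high-spin. The d⁷ configuration leaves the e_g set evenly filled (or empty) — no strong Jahn–Teller driving force.
[Co(NO2)6]^4-: Summing ligand charges against the −4 overall charge gives an oxidation state of +2 for cobalt. Group 9 minus oxidation state 2 gives a d⁷ configuration. Nitro (N-bound nitrite) is a strong-field ligand (high in the spectrochemical series) for a first-row metal, so the complex is low-spin. The t₂g⁶e_g¹ (low-spin) configuration has an unevenly filled e_g set; the Jahn–Teller theorem predicts a tetragonal distortion (typically axial elongation) to lift the degeneracy.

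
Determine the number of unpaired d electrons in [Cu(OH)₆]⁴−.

1

Each hydroxide is −1; balancing the −4 overall charge requires Cu(II).
Copper is a group-11 element; Cu(II) is therefore d⁹.
In an octahedral field the d⁹ configuration is t₂g⁶e_g³ (only one arrangement possible), giving 1 unpaired electron.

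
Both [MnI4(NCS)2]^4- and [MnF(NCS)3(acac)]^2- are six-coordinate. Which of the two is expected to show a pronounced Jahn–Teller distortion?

[MnI4(NCS)2]^4-: Summing ligand charges against the −4 overall charge gives an oxidation state of +2 for manganese. Group 7 minus oxidation state 2 gives a d⁵ configuration. Iodide and isothiocyanate are weak-field ligands for a first-row metal, so the complex is high-spin. The d⁵ configuration leaves the e_g set evenly filled (or empty) — no strong Jahn–Teller driving force.
[MnF(NCS)3(acac)]^2-: Ligand charges: each fluoride is −1; each isothiocyanate is −1; each acetylacetonate is −1. With an overall charge of −2 the manganese centre must be in the +3 oxidation state. Group 7 minus oxidation state 3 gives a d⁴ configuration. Acetylacetonate, fluoride, and isothiocyanate are weak-field ligands for a first-row metal, so the complex is high-spin. The t₂g³e_g¹ (high-spin) configuration has an unevenly filled e_g set; the Jahn–Teller theorem predicts a tetragonal distortion (typically axial elongation) to lift the degeneracy.

[MnF(NCS)3(acac)]^2-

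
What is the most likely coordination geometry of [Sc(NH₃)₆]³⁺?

Ammonia is neutral; balancing the +3 overall charge requires Sc(III).
Scandium is a group-3 element; Sc(III) is therefore d⁰.
With 6 monodentate ligands the coordination number is 6.
Six donors around a single metal centre give an octahedral coordination sphere.

octahedral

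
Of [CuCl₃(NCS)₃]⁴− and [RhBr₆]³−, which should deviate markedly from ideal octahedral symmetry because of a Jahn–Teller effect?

[CuCl₃(NCS)₃]⁴−: Ligand charges: each chloride is −1; each isothiocyanate is −1. With an overall charge of −4 the copper centre must be in the +2 oxidation state. Cu sits in group 11, so the d-electron count is 11 − 2 = 9. The t₂g⁶e_g³ configuration has an unevenly filled e_g set; the Jahn–Teller theorem predicts a tetragonal distortion (typically axial elongation) to lift the degeneracy.
[RhBr₆]³−: Summing ligand charges against the −3 overall charge gives an oxidation state of +3 for rhodium. Rhodium is a group-9 element; Rh(III) is therefore d⁶. A 4d ion has a large Δₒ and is invariably low-spin. The d⁶ configuration leaves the e_g set evenly filled (or empty) — no strong Jahn–Teller driving force.

[CuCl₃(NCS)₃]⁴−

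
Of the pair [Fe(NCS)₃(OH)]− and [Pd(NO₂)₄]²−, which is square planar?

For [Fe(NCS)₃(OH)]−: Ligand charges: each isothiocyanate is −1; each hydroxide is −1. With an overall charge of −1 the iron centre must be in the +3 oxidation state. Fe sits in group 8, so the d-electron count is 8 − 3 = 5. A high-spin d⁵ ion has zero CFSE in either geometry, so four ligands adopt the sterically favoured tetrahedral geometry. → tetrahedral.
For [Pd(NO₂)₄]²−: Ligand charges: each nitro (N-bound nitrite) is −1. With an overall charge of −2 the palladium centre must be in the +2 oxidation state. Group 10 minus oxidation state 2 gives a d⁸ configuration. A 4d d⁸ ion has a large crystal-field splitting; square planar leaves the high-energy d_{x²−y²} orbital empty and maximises CFSE. → square planar.

[Pd(NO₂)₄]²−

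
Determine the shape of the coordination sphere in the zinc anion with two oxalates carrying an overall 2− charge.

tetrahedral

Ligand charges: each oxalate is −2. With an overall charge of −2 the zinc centre must be in the +2 oxidation state.
Zn sits in group 12, so the d-electron count is 12 − 2 = 10.
Counting donor atoms: 2×oxalate (bidentate) → 4 donors. Coordination number = 4.
A d¹⁰ ion has no crystal-field stabilisation preference between square planar and tetrahedral, so four ligands adopt the sterically favoured tetrahedral geometry.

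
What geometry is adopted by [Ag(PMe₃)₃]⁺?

trigonal planar

Ligand charges: trimethylphosphine is neutral. With an overall charge of +1 the silver centre must be in the +1 oxidation state.
Group 11 minus oxidation state 1 gives a d¹⁰ configuration.
Coordination number: 3.
Three ligands around a d¹⁰ centre minimise repulsion in a trigonal-planar arrangement.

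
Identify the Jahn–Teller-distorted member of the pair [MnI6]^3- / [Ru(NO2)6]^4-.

[MnI6]^3-: Each iodide is −1; balancing the −3 overall charge requires Mn(III). Group 7 minus oxidation state 3 gives a d⁴ configuration. Iodide is a weak-field ligand for a first-row metal, so the complex is high-spin. The t₂g³e_g¹ (high-spin) configuration has an unevenly filled e_g set; the Jahn–Teller theorem predicts a tetragonal distortion (typically axial elongation) to lift the degeneracy.
[Ru(NO2)6]^4-: Each nitro (N-bound nitrite) is −1; balancing the −4 overall charge requires Ru(II). Ru sits in group 8, so the d-electron count is 8 − 2 = 6. A 4d ion has a large Δₒ and is invariably low-spin. The d⁶ configuration leaves the e_g set evenly filled (or empty) — no strong Jahn–Teller driving force.

[MnI6]^3-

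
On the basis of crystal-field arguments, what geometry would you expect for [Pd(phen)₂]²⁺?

square planar

Summing ligand charges against the +2 overall charge gives an oxidation state of +2 for palladium.
Palladium is a group-10 element; Pd(II) is therefore d⁸.
Counting donor atoms: 2×1,10-phenanthroline (bidentate) → 4 donors. Coordination number = 4.
A 4d d⁸ ion has a large crystal-field splitting; square planar leaves the high-energy d_{x²−y²} orbital empty and maximises CFSE.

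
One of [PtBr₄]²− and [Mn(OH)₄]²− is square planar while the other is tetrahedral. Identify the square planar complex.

For [PtBr₄]²−: Each bromide is −1; balancing the −2 overall charge requires Pt(II). Platinum is a group-10 element; Pt(II) is therefore d⁸. A 5d d⁸ ion has a large crystal-field splitting; square planar leaves the high-energy d_{x²−y²} orbital empty and maximises CFSE. → square planar.
For [Mn(OH)₄]²−: Summing ligand charges against the −2 overall charge gives an oxidation state of +2 for manganese. Group 7 minus oxidation state 2 gives a d⁵ configuration. A high-spin d⁵ ion has zero CFSE in either geometry, so four ligands adopt the sterically favoured tetrahedral geometry. → tetrahedral.

[PtBr₄]²−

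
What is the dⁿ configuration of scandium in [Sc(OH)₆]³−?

Each hydroxide is −1; balancing the −3 overall charge requires Sc(III).
Sc sits in group 3, so the d-electron count is 3 − 3 = 0.

d⁰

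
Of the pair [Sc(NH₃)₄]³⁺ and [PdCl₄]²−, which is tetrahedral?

For [Sc(NH₃)₄]³⁺: Ammonia is neutral; balancing the +3 overall charge requires Sc(III). Sc sits in group 3, so the d-electron count is 3 − 3 = 0. A d⁰ ion has no crystal-field stabilisation preference between square planar and tetrahedral, so four ligands adopt the sterically favoured tetrahedral geometry. → tetrahedral.
For [PdCl₄]²−: Ligand charges: each chloride is −1. With an overall charge of −2 the palladium centre must be in the +2 oxidation state. Group 10 minus oxidation state 2 gives a d⁸ configuration. A 4d d⁸ ion has a large crystal-field splitting; square planar leaves the high-energy d_{x²−y²} orbital empty and maximises CFSE. → square planar.

[Sc(NH₃)₄]³⁺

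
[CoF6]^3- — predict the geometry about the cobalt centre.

Each fluoride is −1; balancing the −3 overall charge requires Co(III).
Group 9 minus oxidation state 3 gives a d⁶ configuration.
With 6 monodentate ligands the coordination number is 6.
Six donors around a single metal centre give an octahedral coordination sphere.

octahedral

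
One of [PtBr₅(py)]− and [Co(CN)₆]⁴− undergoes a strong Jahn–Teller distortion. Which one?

[PtBr₅(py)]−: Summing ligand charges against the −1 overall charge gives an oxidation state of +4 for platinum. Platinum is a group-10 element; Pt(IV) is therefore d⁶. A 5d ion has a large Δₒ and is invariably low-spin. The d⁶ configuration leaves the e_g set evenly filled (or empty) — no strong Jahn–Teller driving force.
[Co(CN)₆]⁴−: Each cyanide is −1; balancing the −4 overall charge requires Co(II). Cobalt is a group-9 element; Co(II) is therefore d⁷. Cyanide is a strong-field ligand (high in the spectrochemical series) for a first-row metal, so the complex is low-spin. The t₂g⁶e_g¹ (low-spin) configuration has an unevenly filled e_g set; the Jahn–Teller theorem predicts a tetragonal distortion (typically axial elongation) to lift the degeneracy.

[Co(CN)₆]⁴−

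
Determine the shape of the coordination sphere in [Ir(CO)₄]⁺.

Summing ligand charges against the +1 overall charge gives an oxidation state of +1 for iridium.
Group 9 minus oxidation state 1 gives a d⁸ configuration.
Coordination number: 4.
A 5d d⁸ ion has a large crystal-field splitting; square planar leaves the high-energy d_{x²−y²} orbital empty and maximises CFSE.

square planar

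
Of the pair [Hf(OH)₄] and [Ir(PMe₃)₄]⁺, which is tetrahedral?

For [Hf(OH)₄]: Ligand charges: each hydroxide is −1. With an overall charge of 0 the hafnium centre must be in the +4 oxidation state. Hafnium is a group-4 element; Hf(IV) is therefore d⁰. A d⁰ ion has no crystal-field stabilisation preference between square planar and tetrahedral, so four ligands adopt the sterically favoured tetrahedral geometry. → tetrahedral.
For [Ir(PMe₃)₄]⁺: Ligand charges: trimethylphosphine is neutral. With an overall charge of +1 the iridium centre must be in the +1 oxidation state. Group 9 minus oxidation state 1 gives a d⁸ configuration. A 5d d⁸ ion has a large crystal-field splitting; square planar leaves the high-energy d_{x²−y²} orbital empty and maximises CFSE. → square planar.

[Hf(OH)₄]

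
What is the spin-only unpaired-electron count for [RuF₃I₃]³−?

Summing ligand charges against the −3 overall charge gives an oxidation state of +3 for ruthenium.
Group 8 minus oxidation state 3 gives a d⁵ configuration.
The spin state decides the count: a 4d ion has a large Δₒ and is invariably low-spin.
An octahedral low-spin d⁵ ion is t₂g⁵e_g⁰, giving 1 unpaired electron.

1 unpaired electron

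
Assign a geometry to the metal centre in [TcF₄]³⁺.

tetrahedral

Summing ligand charges against the +3 overall charge gives an oxidation state of +7 for technetium.
Tc sits in group 7, so the d-electron count is 7 − 7 = 0.
With 4 monodentate ligands the coordination number is 4.
A d⁰ ion has no crystal-field stabilisation preference between square planar and tetrahedral, so four ligands adopt the sterically favoured tetrahedral geometry.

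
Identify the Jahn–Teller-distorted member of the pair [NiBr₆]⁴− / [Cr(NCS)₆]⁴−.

[NiBr₆]⁴−: Each bromide is −1; balancing the −4 overall charge requires Ni(II). Ni sits in group 10, so the d-electron count is 10 − 2 = 8. The d⁸ configuration leaves the e_g set evenly filled (or empty) — no strong Jahn–Teller driving force.
[Cr(NCS)₆]⁴−: Ligand charges: each isothiocyanate is −1. With an overall charge of −4 the chromium centre must be in the +2 oxidation state. Cr sits in group 6, so the d-electron count is 6 − 2 = 4. Isothiocyanate is a weak-field ligand for a first-row metal, so the complex is high-spin. The t₂g³e_g¹ (high-spin) configuration has an unevenly filled e_g set; the Jahn–Teller theorem predicts a tetragonal distortion (typically axial elongation) to lift the degeneracy.

[Cr(NCS)₆]⁴−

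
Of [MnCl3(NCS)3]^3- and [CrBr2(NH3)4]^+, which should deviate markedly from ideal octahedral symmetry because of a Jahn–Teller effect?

[MnCl3(NCS)3]^3-

[MnCl3(NCS)3]^3-: Each chloride is −1; each isothiocyanate is −1; balancing the −3 overall charge requires Mn(III). Manganese is a group-7 element; Mn(III) is therefore d⁴. Chloride and isothiocyanate are weak-field ligands for a first-row metal, so the complex is high-spin. The t₂g³e_g¹ (high-spin) configuration has an unevenly filled e_g set; the Jahn–Teller theorem predicts a tetragonal distortion (typically axial elongation) to lift the degeneracy.
[CrBr2(NH3)4]^+: Summing ligand charges against the +1 overall charge gives an oxidation state of +3 for chromium. Group 6 minus oxidation state 3 gives a d³ configuration. The d³ configuration leaves the e_g set evenly filled (or empty) — no strong Jahn–Teller driving force.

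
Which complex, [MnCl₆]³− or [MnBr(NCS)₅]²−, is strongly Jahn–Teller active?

[MnCl₆]³−: Ligand charges: each chloride is −1. With an overall charge of −3 the manganese centre must be in the +3 oxidation state. Mn sits in group 7, so the d-electron count is 7 − 3 = 4. Chloride is a weak-field ligand for a first-row metal, so the complex is high-spin. The t₂g³e_g¹ (high-spin) configuration has an unevenly filled e_g set; the Jahn–Teller theorem predicts a tetragonal distortion (typically axial elongation) to lift the degeneracy.
[MnBr(NCS)₅]²−: Summing ligand charges against the −2 overall charge gives an oxidation state of +4 for manganese. Manganese is a group-7 element; Mn(IV) is therefore d³. The d³ configuration leaves the e_g set evenly filled (or empty) — no strong Jahn–Teller driving force.

[MnCl₆]³−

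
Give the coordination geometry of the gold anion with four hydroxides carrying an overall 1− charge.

square planar

Each hydroxide is −1; balancing the −1 overall charge requires Au(III).
Gold is a group-11 element; Au(III) is therefore d⁸.
With 4 monodentate ligands the coordination number is 4.
A 5d d⁸ ion has a large crystal-field splitting; square planar leaves the high-energy d_{x²−y²} orbital empty and maximises CFSE.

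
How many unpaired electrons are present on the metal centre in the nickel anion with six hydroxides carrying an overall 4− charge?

2

Summing ligand charges against the −4 overall charge gives an oxidation state of +2 for nickel.
Group 10 minus oxidation state 2 gives a d⁸ configuration.
In an octahedral field the d⁸ configuration is t₂g⁶e_g² (only one arrangement possible), giving 2 unpaired electrons.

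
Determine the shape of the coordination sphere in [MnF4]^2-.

Ligand charges: each fluoride is −1. With an overall charge of −2 the manganese centre must be in the +2 oxidation state.
Mn sits in group 7, so the d-electron count is 7 − 2 = 5.
Coordination number: 4.
Fluoride is a weak-field ligand.
A high-spin d⁵ ion has zero CFSE in either geometry, so four ligands adopt the sterically favoured tetrahedral geometry.

tetrahedral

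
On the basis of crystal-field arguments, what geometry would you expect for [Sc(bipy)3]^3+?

2,2′-bipyridine is neutral; balancing the +3 overall charge requires Sc(III).
Sc sits in group 3, so the d-electron count is 3 − 3 = 0.
Counting donor atoms: 3×2,2′-bipyridine (bidentate) → 6 donors. Coordination number = 6.
Six donors around a single metal centre give an octahedral coordination sphere.

octahedral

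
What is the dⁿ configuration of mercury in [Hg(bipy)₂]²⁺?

Ligand charges: 2,2′-bipyridine is neutral. With an overall charge of +2 the mercury centre must be in the +2 oxidation state.
Mercury is a group-12 element; Hg(II) is therefore d¹⁰.

d¹⁰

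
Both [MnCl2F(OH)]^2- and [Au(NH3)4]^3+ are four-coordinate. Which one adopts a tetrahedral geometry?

[MnCl2F(OH)]^2-

For [MnCl2F(OH)]^2-: Summing ligand charges against the −2 overall charge gives an oxidation state of +2 for manganese. Group 7 minus oxidation state 2 gives a d⁵ configuration. A high-spin d⁵ ion has zero CFSE in either geometry, so four ligands adopt the sterically favoured tetrahedral geometry. → tetrahedral.
For [Au(NH3)4]^3+: Ammonia is neutral; balancing the +3 overall charge requires Au(III). Group 11 minus oxidation state 3 gives a d⁸ configuration. A 5d d⁸ ion has a large crystal-field splitting; square planar leaves the high-energy d_{x²−y²} orbital empty and maximises CFSE. → square planar.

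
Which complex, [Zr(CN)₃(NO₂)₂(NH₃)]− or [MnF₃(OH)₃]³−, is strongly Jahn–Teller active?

[Zr(CN)₃(NO₂)₂(NH₃)]−: Ligand charges: each cyanide is −1; each nitro (N-bound nitrite) is −1; ammonia is neutral. With an overall charge of −1 the zirconium centre must be in the +4 oxidation state. Zirconium is a group-4 element; Zr(IV) is therefore d⁰. The d⁰ configuration leaves the e_g set evenly filled (or empty) — no strong Jahn–Teller driving force.
[MnF₃(OH)₃]³−: Summing ligand charges against the −3 overall charge gives an oxidation state of +3 for manganese. Mn sits in group 7, so the d-electron count is 7 − 3 = 4. Fluoride and hydroxide are weak-field ligands for a first-row metal, so the complex is high-spin. The t₂g³e_g¹ (high-spin) configuration has an unevenly filled e_g set; the Jahn–Teller theorem predicts a tetragonal distortion (typically axial elongation) to lift the degeneracy.

[MnF₃(OH)₃]³−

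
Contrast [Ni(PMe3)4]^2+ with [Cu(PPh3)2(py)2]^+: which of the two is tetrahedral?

[Cu(PPh3)2(py)2]^+

For [Ni(PMe3)4]^2+: Summing ligand charges against the +2 overall charge gives an oxidation state of +2 for nickel. Ni sits in group 10, so the d-electron count is 10 − 2 = 8. Trimethylphosphine is a strong-field ligand (high in the spectrochemical series). A 3d d⁸ ion with strong-field ligands gains enough CFSE to favour square planar over tetrahedral. → square planar.
For [Cu(PPh3)2(py)2]^+: Ligand charges: triphenylphosphine is neutral; pyridine is neutral. With an overall charge of +1 the copper centre must be in the +1 oxidation state. Cu sits in group 11, so the d-electron count is 11 − 1 = 10. A d¹⁰ ion has no crystal-field stabilisation preference between square planar and tetrahedral, so four ligands adopt the sterically favoured tetrahedral geometry. → tetrahedral.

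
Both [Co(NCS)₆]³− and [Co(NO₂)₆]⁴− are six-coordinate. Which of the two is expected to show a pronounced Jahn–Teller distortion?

[Co(NO₂)₆]⁴−

[Co(NCS)₆]³−: Each isothiocyanate is −1; balancing the −3 overall charge requires Co(III). Co sits in group 9, so the d-electron count is 9 − 3 = 6. Co(III) has an exceptionally large octahedral splitting and is low-spin with essentially every ligand except fluoride. The d⁶ configuration leaves the e_g set evenly filled (or empty) — no strong Jahn–Teller driving force.
[Co(NO₂)₆]⁴−: Ligand charges: each nitro (N-bound nitrite) is −1. With an overall charge of −4 the cobalt centre must be in the +2 oxidation state. Cobalt is a group-9 element; Co(II) is therefore d⁷. Nitro (N-bound nitrite) is a strong-field ligand (high in the spectrochemical series) for a first-row metal, so the complex is low-spin. The t₂g⁶e_g¹ (low-spin) configuration has an unevenly filled e_g set; the Jahn–Teller theorem predicts a tetragonal distortion (typically axial elongation) to lift the degeneracy.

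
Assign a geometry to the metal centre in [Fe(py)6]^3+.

Pyridine is neutral; balancing the +3 overall charge requires Fe(III).
Fe sits in group 8, so the d-electron count is 8 − 3 = 5.
With 6 monodentate ligands the coordination number is 6.
Six donors around a single metal centre give an octahedral coordination sphere.

octahedral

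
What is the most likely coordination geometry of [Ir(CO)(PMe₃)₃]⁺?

square planar

Carbonyl is neutral; trimethylphosphine is neutral; balancing the +1 overall charge requires Ir(I).
Iridium is a group-9 element; Ir(I) is therefore d⁸.
With 4 monodentate ligands the coordination number is 4.
A 5d d⁸ ion has a large crystal-field splitting; square planar leaves the high-energy d_{x²−y²} orbital empty and maximises CFSE.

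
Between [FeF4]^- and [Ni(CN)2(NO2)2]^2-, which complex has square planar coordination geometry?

[Ni(CN)2(NO2)2]^2-

For [FeF4]^-: Each fluoride is −1; balancing the −1 overall charge requires Fe(III). Iron is a group-8 element; Fe(III) is therefore d⁵. A high-spin d⁵ ion has zero CFSE in either geometry, so four ligands adopt the sterically favoured tetrahedral geometry. → tetrahedral.
For [Ni(CN)2(NO2)2]^2-: Each cyanide is −1; each nitro (N-bound nitrite) is −1; balancing the −2 overall charge requires Ni(II). Ni sits in group 10, so the d-electron count is 10 − 2 = 8. Cyanide and nitro (N-bound nitrite) are strong-field ligands (high in the spectrochemical series). A 3d d⁸ ion with strong-field ligands gains enough CFSE to favour square planar over tetrahedral. → square planar.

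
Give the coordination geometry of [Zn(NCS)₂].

linear

Each isothiocyanate is −1; balancing the 0 overall charge requires Zn(II).
Zinc is a group-12 element; Zn(II) is therefore d¹⁰.
Coordination number: 2.
A d¹⁰ ion with only two ligands adopts a linear arrangement (sp hybridisation; no CFSE preference).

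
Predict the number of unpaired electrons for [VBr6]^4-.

Summing ligand charges against the −4 overall charge gives an oxidation state of +2 for vanadium.
Vanadium is a group-5 element; V(II) is therefore d³.
In an octahedral field the d³ configuration is t₂g³e_g⁰ (only one arrangement possible), giving 3 unpaired electrons.

3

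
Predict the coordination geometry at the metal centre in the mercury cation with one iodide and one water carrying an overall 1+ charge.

linear

Ligand charges: each iodide is −1; water is neutral. With an overall charge of +1 the mercury centre must be in the +2 oxidation state.
Mercury is a group-12 element; Hg(II) is therefore d¹⁰.
With 2 monodentate ligands the coordination number is 2.
A d¹⁰ ion with only two ligands adopts a linear arrangement (sp hybridisation; no CFSE preference).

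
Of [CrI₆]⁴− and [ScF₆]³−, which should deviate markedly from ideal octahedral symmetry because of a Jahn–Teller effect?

[CrI₆]⁴−

[CrI₆]⁴−: Ligand charges: each iodide is −1. With an overall charge of −4 the chromium centre must be in the +2 oxidation state. Chromium is a group-6 element; Cr(II) is therefore d⁴. Iodide is a weak-field ligand for a first-row metal, so the complex is high-spin. The t₂g³e_g¹ (high-spin) configuration has an unevenly filled e_g set; the Jahn–Teller theorem predicts a tetragonal distortion (typically axial elongation) to lift the degeneracy.
[ScF₆]³−: Summing ligand charges against the −3 overall charge gives an oxidation state of +3 for scandium. Sc sits in group 3, so the d-electron count is 3 − 3 = 0. The d⁰ configuration leaves the e_g set evenly filled (or empty) — no strong Jahn–Teller driving force.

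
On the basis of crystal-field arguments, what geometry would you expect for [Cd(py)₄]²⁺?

Pyridine is neutral; balancing the +2 overall charge requires Cd(II).
Group 12 minus oxidation state 2 gives a d¹⁰ configuration.
Coordination number: 4.
A d¹⁰ ion has no crystal-field stabilisation preference between square planar and tetrahedral, so four ligands adopt the sterically favoured tetrahedral geometry.

tetrahedral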